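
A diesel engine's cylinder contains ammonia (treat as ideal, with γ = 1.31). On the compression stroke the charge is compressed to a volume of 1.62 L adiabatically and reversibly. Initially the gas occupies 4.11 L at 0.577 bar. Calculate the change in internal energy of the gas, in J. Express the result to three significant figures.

ΔU ≈ 256 J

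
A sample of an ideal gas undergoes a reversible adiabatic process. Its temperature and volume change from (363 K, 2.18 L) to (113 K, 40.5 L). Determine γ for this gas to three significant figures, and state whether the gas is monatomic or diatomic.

γ ≈ 1.40; diatomic

TV^(γ−1) = const ⇒ γ − 1 = ln(T₂/T₁) / ln(V₁/V₂).
γ = 1 + ln(113/363) / ln(2.18/40.5) = 1.399.
γ ≈ 1.40 is close to 7/5, so the gas is diatomic.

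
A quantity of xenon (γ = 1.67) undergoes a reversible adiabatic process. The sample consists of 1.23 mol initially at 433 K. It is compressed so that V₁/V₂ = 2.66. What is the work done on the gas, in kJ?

W ≈ 6.12 kJ

Adiabatic: T₁V₁^(γ−1) = T₂V₂^(γ−1) ⇒ T₂ = T₁ (V₁/V₂)^(γ−1).
T₂ = 433 × 2.66^(0.67) = 834 K.
Q = 0, so ΔU = W_on_gas = nCᵥΔT with Cᵥ = R/(γ−1) = 12.41 J/(mol·K).
ΔU = 1.23 × 12.41 × (834 − 433) = 6120 J.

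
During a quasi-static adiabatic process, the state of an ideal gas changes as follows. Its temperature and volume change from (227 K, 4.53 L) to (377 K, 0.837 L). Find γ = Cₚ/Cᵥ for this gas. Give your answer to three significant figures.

γ ≈ 1.30

TV^(γ−1) = const ⇒ γ − 1 = ln(T₂/T₁) / ln(V₁/V₂).
γ = 1 + ln(377/227) / ln(4.53/0.837) = 1.3.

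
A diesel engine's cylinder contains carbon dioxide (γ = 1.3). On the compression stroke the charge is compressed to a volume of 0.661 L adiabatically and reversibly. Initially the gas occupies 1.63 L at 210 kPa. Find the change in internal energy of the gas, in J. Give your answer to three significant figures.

P₂ = P₁(V₁/V₂)^γ = 210×(1.63/0.661)^(1.3) = 678.9 kPa.
For a reversible adiabat, W_by_gas = (P₁V₁ − P₂V₂)/(γ−1).
W_by = (210000×0.00163 − 678900×0.000661) / (0.3) = -354.8 J.
Q = 0 ⇒ ΔU = −W_by = 354.8 J.

ΔU ≈ 355 J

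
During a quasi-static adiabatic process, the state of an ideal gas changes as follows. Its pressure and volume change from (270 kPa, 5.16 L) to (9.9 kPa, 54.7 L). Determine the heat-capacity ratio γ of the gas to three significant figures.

γ ≈ 1.40

PV^γ = const ⇒ γ = ln(P₂/P₁) / ln(V₁/V₂).
γ = ln(9.9/270) / ln(5.16/54.7) = 1.4.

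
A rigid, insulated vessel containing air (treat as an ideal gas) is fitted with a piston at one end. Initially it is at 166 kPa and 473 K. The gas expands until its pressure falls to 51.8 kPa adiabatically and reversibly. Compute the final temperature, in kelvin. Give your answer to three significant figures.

Adiabatic: T₂/T₁ = (P₂/P₁)^((γ−1)/γ).
For a diatomic ideal gas γ = 7/5, so (γ−1)/γ = 2/7.
T₂ = 473 × (51.8/166)^(2/7) = 339.1 K.

T₂ ≈ 339 K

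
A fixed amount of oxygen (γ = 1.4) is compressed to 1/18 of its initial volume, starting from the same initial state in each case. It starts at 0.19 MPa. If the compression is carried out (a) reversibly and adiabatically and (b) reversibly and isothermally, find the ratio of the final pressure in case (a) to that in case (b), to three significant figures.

Isothermal: P_b = P₁(V₁/V₂) = 0.19×18.
Adiabatic: P_a = P₁(V₁/V₂)^γ = 0.19×18^(1.4).
P_a/P_b = (V₁/V₂)^(γ−1) = 18^(0.4) = 3.178.

P_adiabatic / P_isothermal ≈ 3.18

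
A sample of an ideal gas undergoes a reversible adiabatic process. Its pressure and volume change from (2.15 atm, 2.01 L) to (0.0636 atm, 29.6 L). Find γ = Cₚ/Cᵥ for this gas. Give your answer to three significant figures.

γ ≈ 1.31

PV^γ = const ⇒ γ = ln(P₂/P₁) / ln(V₁/V₂).
γ = ln(0.0636/2.15) / ln(2.01/29.6) = 1.309.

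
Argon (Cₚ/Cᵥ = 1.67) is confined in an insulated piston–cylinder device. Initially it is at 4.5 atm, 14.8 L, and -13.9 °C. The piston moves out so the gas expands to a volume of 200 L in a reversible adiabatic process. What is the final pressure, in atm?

P₂ ≈ 0.0582 atm

Since PV^γ is constant along a reversible adiabat, P₂ = P₁ (V₁/V₂)^γ.
P₂ = 4.5 × (14.8/200)^(1.67) = 0.05819 atm.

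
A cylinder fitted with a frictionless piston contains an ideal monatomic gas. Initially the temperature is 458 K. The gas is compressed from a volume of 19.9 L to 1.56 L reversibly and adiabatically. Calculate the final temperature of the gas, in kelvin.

T₂ ≈ 2500 K

Adiabatic: T₁V₁^(γ−1) = T₂V₂^(γ−1) ⇒ T₂ = T₁ (V₁/V₂)^(γ−1).
For a monatomic ideal gas γ = 5/3, so γ−1 = 2/3.
T₂ = 458 × (19.9/1.56)^(2/3) = 2500 K.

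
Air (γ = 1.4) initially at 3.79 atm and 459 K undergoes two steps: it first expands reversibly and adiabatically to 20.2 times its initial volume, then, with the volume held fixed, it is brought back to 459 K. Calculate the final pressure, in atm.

P₃ ≈ 0.188 atm

Adiabatic step (PV^γ = const): P₂ = 3.79×(1/20.2)^(1.4) = 0.05638 atm; T₂ = 459×(1/20.2)^(0.4) = 137.9 K.
Isochoric: P₃ = P₂(T₃/T₂) = 0.05638 × (459/137.9) = 0.1876 atm.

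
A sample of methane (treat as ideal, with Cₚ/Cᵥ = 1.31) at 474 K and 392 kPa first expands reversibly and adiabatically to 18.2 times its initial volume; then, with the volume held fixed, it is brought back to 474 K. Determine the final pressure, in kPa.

P₃ ≈ 21.5 kPa

Adiabatic step (PV^γ = const): P₂ = 392×(1/18.2)^(1.31) = 8.762 kPa; T₂ = 474×(1/18.2)^(0.31) = 192.8 K.
Isochoric: P₃ = P₂(T₃/T₂) = 8.762 × (474/192.8) = 21.54 kPa.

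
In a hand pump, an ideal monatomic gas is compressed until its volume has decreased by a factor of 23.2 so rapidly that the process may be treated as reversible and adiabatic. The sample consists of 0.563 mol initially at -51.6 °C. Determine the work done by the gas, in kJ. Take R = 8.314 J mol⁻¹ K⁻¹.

Adiabatic: T₁V₁^(γ−1) = T₂V₂^(γ−1) ⇒ T₂ = T₁ (V₁/V₂)^(γ−1).
γ = 5/3 for a monatomic ideal gas, so γ−1 = 2/3.
T₁ = -51.6 °C = 221.5 K.
T₂ = 221.5 × 23.2^(2/3) = 1802 K.
Q = 0, so ΔU = W_on_gas = nCᵥΔT with Cᵥ = R/(γ−1) = 12.47 J/(mol·K).
ΔU = 0.563 × 12.47 × (1802 − 221.5) = 11100 J.
Work done by the gas = −ΔU = -11100 J.

W ≈ -11.1 kJ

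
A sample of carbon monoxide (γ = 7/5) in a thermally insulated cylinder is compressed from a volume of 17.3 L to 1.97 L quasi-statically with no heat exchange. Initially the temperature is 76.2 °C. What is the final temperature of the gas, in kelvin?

T₂ ≈ 833 K

Adiabatic: T₁V₁^(γ−1) = T₂V₂^(γ−1) ⇒ T₂ = T₁ (V₁/V₂)^(γ−1).
T₁ = 76.2 °C = 349.3 K.
T₂ = 349.3 × (17.3/1.97)^(2/5) = 833.1 K.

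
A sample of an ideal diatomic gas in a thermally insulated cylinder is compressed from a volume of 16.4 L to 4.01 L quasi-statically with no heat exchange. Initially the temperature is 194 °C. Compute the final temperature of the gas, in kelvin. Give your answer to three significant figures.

Adiabatic: T₁V₁^(γ−1) = T₂V₂^(γ−1) ⇒ T₂ = T₁ (V₁/V₂)^(γ−1).
For a diatomic ideal gas γ = 7/5, so γ−1 = 2/5.
T₁ = 194 °C = 467.1 K.
T₂ = 467.1 × (16.4/4.01)^(2/5) = 820.6 K.

T₂ ≈ 821 K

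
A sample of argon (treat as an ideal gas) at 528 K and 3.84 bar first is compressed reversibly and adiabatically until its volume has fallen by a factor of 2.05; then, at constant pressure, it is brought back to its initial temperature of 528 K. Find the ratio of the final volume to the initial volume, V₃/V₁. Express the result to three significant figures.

For a monatomic ideal gas γ = 5/3.
Adiabatic step: V₂/V₁ = 0.4878; T₂ = T₁·2.05^(2/3) = 852.1 K.
Isobaric step: V₃/V₂ = T₃/T₂ = 528/852.1.
V₃/V₁ = (V₂/V₁)(V₃/V₂) = 0.4878 × (528/852.1) = 0.3023.

V₃/V₁ ≈ 0.302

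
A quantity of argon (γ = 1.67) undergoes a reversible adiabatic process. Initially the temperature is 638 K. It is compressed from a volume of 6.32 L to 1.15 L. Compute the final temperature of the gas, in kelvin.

T₂ ≈ 2000 K

Adiabatic: T₁V₁^(γ−1) = T₂V₂^(γ−1) ⇒ T₂ = T₁ (V₁/V₂)^(γ−1).
T₂ = 638 × (6.32/1.15)^(0.67) = 1998 K.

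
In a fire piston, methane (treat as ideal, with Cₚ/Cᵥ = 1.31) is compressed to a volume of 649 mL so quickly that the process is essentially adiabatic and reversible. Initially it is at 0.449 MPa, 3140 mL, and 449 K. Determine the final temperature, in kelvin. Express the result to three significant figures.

T₂ ≈ 732 K

For a reversible adiabat TV^(γ−1) is constant, so T₂ = T₁ (V₁/V₂)^(γ−1).
T₂ = 449 × (3140/649)^(0.31) = 732 K.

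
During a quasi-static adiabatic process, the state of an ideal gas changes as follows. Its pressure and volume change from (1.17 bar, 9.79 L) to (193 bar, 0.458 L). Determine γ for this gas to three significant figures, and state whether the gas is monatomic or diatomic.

γ ≈ 1.67; monatomic

PV^γ = const ⇒ γ = ln(P₂/P₁) / ln(V₁/V₂).
γ = ln(193/1.17) / ln(9.79/0.458) = 1.667.
γ ≈ 1.67 is close to 5/3, so the gas is monatomic.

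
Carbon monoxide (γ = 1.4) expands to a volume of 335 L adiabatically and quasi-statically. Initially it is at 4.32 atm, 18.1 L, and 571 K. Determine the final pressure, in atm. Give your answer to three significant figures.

Adiabatic: P₁V₁^γ = P₂V₂^γ ⇒ P₂ = P₁ (V₁/V₂)^γ.
P₂ = 4.32 × (18.1/335)^(1.4) = 0.07264 atm.

P₂ ≈ 0.0726 atm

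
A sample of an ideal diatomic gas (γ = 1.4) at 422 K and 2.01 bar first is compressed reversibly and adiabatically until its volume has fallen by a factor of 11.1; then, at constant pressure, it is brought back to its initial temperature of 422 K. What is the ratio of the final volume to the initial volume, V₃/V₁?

Adiabatic step: V₂/V₁ = 0.09009; T₂ = T₁·11.1^(0.4) = 1105 K.
Isobaric step: V₃/V₂ = T₃/T₂ = 422/1105.
V₃/V₁ = (V₂/V₁)(V₃/V₂) = 0.09009 × (422/1105) = 0.0344.

V₃/V₁ ≈ 0.0344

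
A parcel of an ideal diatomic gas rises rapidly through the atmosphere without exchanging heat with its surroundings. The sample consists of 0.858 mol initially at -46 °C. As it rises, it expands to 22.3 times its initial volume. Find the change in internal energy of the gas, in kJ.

ΔU ≈ -2.88 kJ

Adiabatic: T₁V₁^(γ−1) = T₂V₂^(γ−1) ⇒ T₂ = T₁ (V₁/V₂)^(γ−1).
γ = 7/5 for a diatomic ideal gas, so γ−1 = 2/5.
T₁ = -46 °C = 227.1 K.
T₂ = 227.1 × (1/22.3)^(2/5) = 65.61 K.
Q = 0, so ΔU = W_on_gas = nCᵥΔT with Cᵥ = R/(γ−1) = 20.79 J/(mol·K).
ΔU = 0.858 × 20.79 × (65.61 − 227.1) = -2881 J.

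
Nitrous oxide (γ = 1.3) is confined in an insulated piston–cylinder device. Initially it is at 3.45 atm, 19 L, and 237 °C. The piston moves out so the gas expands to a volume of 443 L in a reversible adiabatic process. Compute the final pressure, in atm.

P₂ ≈ 0.0575 atm

Adiabatic: P₁V₁^γ = P₂V₂^γ ⇒ P₂ = P₁ (V₁/V₂)^γ.
P₂ = 3.45 × (19/443)^(1.3) = 0.05753 atm.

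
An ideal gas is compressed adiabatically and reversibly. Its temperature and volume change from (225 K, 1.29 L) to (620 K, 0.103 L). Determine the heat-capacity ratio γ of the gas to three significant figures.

γ ≈ 1.40

TV^(γ−1) = const ⇒ γ − 1 = ln(T₂/T₁) / ln(V₁/V₂).
γ = 1 + ln(620/225) / ln(1.29/0.103) = 1.401.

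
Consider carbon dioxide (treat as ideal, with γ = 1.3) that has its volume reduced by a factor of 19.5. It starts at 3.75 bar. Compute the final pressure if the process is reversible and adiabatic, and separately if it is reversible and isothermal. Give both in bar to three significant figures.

adiabatic: 178 bar; isothermal: 73.1 bar

Isothermal: P₂ = P₁(V₁/V₂) = 3.75×19.5 = 73.12 bar.
Adiabatic: P₂ = P₁(V₁/V₂)^γ = 3.75×19.5^(1.3) = 178.3 bar.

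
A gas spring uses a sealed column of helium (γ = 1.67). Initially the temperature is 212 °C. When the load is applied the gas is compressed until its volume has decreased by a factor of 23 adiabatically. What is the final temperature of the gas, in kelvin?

Adiabatic: T₁V₁^(γ−1) = T₂V₂^(γ−1) ⇒ T₂ = T₁ (V₁/V₂)^(γ−1).
T₁ = 212 °C = 485.1 K.
T₂ = 485.1 × 23^(0.67) = 3965 K.

T₂ ≈ 3960 K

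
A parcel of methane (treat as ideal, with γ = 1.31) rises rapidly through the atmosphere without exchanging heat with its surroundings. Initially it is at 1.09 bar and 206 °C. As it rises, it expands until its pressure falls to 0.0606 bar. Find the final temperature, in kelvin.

Adiabatic: T₂/T₁ = (P₂/P₁)^((γ−1)/γ).
T₁ = 206 °C = 479.1 K.
T₂ = 479.1 × (0.0606/1.09)^(0.237) = 241.8 K.

T₂ ≈ 242 K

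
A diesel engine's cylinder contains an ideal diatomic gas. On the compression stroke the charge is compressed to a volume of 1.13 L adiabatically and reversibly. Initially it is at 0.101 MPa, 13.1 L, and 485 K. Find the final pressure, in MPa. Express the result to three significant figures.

P₂ ≈ 3.12 MPa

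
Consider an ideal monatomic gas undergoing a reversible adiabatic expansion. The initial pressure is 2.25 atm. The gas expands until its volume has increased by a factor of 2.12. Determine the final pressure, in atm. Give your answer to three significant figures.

P₂ ≈ 0.643 atm

Adiabatic: P₁V₁^γ = P₂V₂^γ ⇒ P₂ = P₁ (V₁/V₂)^γ.
For a monatomic ideal gas γ = 5/3.
P₂ = 2.25 × (1/2.12)^(5/3) = 0.6431 atm.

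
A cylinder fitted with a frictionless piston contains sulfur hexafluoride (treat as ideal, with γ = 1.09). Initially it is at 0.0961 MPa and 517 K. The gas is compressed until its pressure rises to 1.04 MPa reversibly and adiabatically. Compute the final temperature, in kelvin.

T₂ ≈ 629 K

Adiabatic: T₂/T₁ = (P₂/P₁)^((γ−1)/γ).
T₂ = 517 × (1.04/0.0961)^(0.0826) = 629.4 K.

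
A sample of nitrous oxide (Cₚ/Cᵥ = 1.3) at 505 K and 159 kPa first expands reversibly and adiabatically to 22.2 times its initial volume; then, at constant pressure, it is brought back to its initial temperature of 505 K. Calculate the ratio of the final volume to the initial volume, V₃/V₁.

V₃/V₁ ≈ 56.3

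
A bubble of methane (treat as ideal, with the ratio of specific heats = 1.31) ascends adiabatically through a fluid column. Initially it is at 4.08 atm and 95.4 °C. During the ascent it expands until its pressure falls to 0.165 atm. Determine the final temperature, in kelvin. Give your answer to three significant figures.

Adiabatic: T₂/T₁ = (P₂/P₁)^((γ−1)/γ).
T₁ = 95.4 °C = 368.5 K.
T₂ = 368.5 × (0.165/4.08)^(0.237) = 172.5 K.

T₂ ≈ 173 K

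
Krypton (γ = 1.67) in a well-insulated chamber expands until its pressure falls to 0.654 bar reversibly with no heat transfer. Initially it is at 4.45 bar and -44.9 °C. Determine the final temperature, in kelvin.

Along an adiabat T P^((1−γ)/γ) is constant, so T₂ = T₁ (P₂/P₁)^((γ−1)/γ).
T₁ = -44.9 °C = 228.2 K.
T₂ = 228.2 × (0.654/4.45)^(0.401) = 105.8 K.

T₂ ≈ 106 K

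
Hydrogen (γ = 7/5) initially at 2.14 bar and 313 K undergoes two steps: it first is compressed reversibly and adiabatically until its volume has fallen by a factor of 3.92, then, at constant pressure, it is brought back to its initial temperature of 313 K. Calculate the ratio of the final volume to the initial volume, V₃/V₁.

Adiabatic step: V₂/V₁ = 0.2551; T₂ = T₁·3.92^(2/5) = 540.6 K.
Isobaric step: V₃/V₂ = T₃/T₂ = 313/540.6.
V₃/V₁ = (V₂/V₁)(V₃/V₂) = 0.2551 × (313/540.6) = 0.1477.

V₃/V₁ ≈ 0.148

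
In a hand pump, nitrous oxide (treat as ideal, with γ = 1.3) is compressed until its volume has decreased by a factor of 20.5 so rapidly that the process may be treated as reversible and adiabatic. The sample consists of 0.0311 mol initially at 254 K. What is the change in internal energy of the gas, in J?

ΔU ≈ 323 J

For a reversible adiabat TV^(γ−1) is constant, so T₂ = T₁ (V₁/V₂)^(γ−1).
T₂ = 254 × 20.5^(0.3) = 628.6 K.
Q = 0, so ΔU = W_on_gas = nCᵥΔT with Cᵥ = R/(γ−1) = 27.71 J/(mol·K).
ΔU = 0.0311 × 27.71 × (628.6 − 254) = 322.8 J.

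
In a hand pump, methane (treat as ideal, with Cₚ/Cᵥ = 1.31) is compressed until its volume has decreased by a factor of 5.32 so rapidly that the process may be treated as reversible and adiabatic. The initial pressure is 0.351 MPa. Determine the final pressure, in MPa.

P₂ ≈ 3.14 MPa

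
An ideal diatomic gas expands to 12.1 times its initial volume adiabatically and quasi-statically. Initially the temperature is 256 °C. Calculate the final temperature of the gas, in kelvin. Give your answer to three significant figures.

For a reversible adiabat TV^(γ−1) is constant, so T₂ = T₁ (V₁/V₂)^(γ−1).
For a diatomic ideal gas γ = 7/5, so γ−1 = 2/5.
T₁ = 256 °C = 529.1 K.
T₂ = 529.1 × (1/12.1)^(2/5) = 195.2 K.

T₂ ≈ 195 K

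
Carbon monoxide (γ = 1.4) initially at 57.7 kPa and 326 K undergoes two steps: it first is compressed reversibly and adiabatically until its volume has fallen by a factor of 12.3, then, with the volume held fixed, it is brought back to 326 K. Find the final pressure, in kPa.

Adiabatic step (PV^γ = const): P₂ = 57.7×12.3^(1.4) = 1937 kPa; T₂ = 326×12.3^(0.4) = 889.6 K.
Isochoric: P₃ = P₂(T₃/T₂) = 1937 × (326/889.6) = 709.7 kPa.

P₃ ≈ 710 kPa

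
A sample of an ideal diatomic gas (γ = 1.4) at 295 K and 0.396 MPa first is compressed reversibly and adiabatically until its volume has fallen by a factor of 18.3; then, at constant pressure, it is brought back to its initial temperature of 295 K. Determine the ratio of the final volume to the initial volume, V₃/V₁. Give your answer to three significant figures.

Adiabatic step: V₂/V₁ = 0.05464; T₂ = T₁·18.3^(0.4) = 943.6 K.
Isobaric step: V₃/V₂ = T₃/T₂ = 295/943.6.
V₃/V₁ = (V₂/V₁)(V₃/V₂) = 0.05464 × (295/943.6) = 0.01708.

V₃/V₁ ≈ 0.0171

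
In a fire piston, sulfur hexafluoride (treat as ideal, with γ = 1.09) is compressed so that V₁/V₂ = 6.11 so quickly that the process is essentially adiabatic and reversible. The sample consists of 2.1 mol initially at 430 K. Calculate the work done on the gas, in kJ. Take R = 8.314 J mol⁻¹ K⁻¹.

W ≈ 14.8 kJ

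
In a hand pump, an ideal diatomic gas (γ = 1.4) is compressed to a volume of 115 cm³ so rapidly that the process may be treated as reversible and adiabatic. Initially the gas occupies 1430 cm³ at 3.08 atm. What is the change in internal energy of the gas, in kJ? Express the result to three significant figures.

ΔU ≈ 1.94 kJ

P₂ = P₁(V₁/V₂)^γ = 3.08×(1430/115)^(1.4) = 105 atm.
For a reversible adiabat, W_by_gas = (P₁V₁ − P₂V₂)/(γ−1).
W_by = (312100×0.00143 − 1.064×10^7×0.000115) / (0.4) = -1942 J.
Q = 0 ⇒ ΔU = −W_by = 1942 J.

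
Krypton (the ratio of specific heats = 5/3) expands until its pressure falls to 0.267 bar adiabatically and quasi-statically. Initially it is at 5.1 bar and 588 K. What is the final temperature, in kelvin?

T₂ ≈ 181 K

Along an adiabat T P^((1−γ)/γ) is constant, so T₂ = T₁ (P₂/P₁)^((γ−1)/γ).
T₂ = 588 × (0.267/5.1)^(2/5) = 180.7 K.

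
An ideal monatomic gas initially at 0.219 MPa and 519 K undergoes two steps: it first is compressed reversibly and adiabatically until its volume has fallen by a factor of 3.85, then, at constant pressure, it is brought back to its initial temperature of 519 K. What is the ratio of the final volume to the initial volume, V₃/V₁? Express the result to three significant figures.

For a monatomic ideal gas γ = 5/3.
Adiabatic step: V₂/V₁ = 0.2597; T₂ = T₁·3.85^(2/3) = 1275 K.
Isobaric step: V₃/V₂ = T₃/T₂ = 519/1275.
V₃/V₁ = (V₂/V₁)(V₃/V₂) = 0.2597 × (519/1275) = 0.1057.

V₃/V₁ ≈ 0.106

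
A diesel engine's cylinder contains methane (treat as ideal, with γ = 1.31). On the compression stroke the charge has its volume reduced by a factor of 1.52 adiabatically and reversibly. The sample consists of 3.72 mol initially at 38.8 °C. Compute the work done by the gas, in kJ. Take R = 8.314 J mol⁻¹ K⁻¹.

For a reversible adiabat TV^(γ−1) is constant, so T₂ = T₁ (V₁/V₂)^(γ−1).
T₁ = 38.8 °C = 311.9 K.
T₂ = 311.9 × 1.52^(0.31) = 355.2 K.
Q = 0, so ΔU = W_on_gas = nCᵥΔT with Cᵥ = R/(γ−1) = 26.82 J/(mol·K).
ΔU = 3.72 × 26.82 × (355.2 − 311.9) = 4314 J.
Work done by the gas = −ΔU = -4314 J.

W ≈ -4.31 kJ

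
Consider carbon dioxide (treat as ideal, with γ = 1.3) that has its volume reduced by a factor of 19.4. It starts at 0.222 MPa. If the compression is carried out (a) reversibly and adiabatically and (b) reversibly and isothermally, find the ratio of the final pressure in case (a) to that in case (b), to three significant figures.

P_adiabatic / P_isothermal ≈ 2.43

Isothermal: P_b = P₁(V₁/V₂) = 0.222×19.4.
Adiabatic: P_a = P₁(V₁/V₂)^γ = 0.222×19.4^(1.3).
P_a/P_b = (V₁/V₂)^(γ−1) = 19.4^(0.3) = 2.434.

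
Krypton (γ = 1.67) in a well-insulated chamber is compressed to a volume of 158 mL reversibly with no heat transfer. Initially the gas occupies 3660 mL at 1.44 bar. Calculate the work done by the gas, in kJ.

W ≈ -5.67 kJ

P₂ = P₁(V₁/V₂)^γ = 1.44×(3660/158)^(1.67) = 273.9 bar.
For a reversible adiabat, W_by_gas = (P₁V₁ − P₂V₂)/(γ−1).
W_by = (144000×0.00366 − 2.739×10^7×0.000158) / (0.67) = -5673 J.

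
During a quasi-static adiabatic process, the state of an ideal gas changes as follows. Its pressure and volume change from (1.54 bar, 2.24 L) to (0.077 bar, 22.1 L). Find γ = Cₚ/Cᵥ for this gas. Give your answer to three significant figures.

PV^γ = const ⇒ γ = ln(P₂/P₁) / ln(V₁/V₂).
γ = ln(0.077/1.54) / ln(2.24/22.1) = 1.309.

γ ≈ 1.31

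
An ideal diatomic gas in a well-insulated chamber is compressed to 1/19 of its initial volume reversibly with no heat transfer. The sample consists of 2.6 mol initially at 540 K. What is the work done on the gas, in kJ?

For a reversible adiabat TV^(γ−1) is constant, so T₂ = T₁ (V₁/V₂)^(γ−1).
γ = 7/5 for a diatomic ideal gas, so γ−1 = 2/5.
T₂ = 540 × 19^(2/5) = 1753 K.
Q = 0, so ΔU = W_on_gas = nCᵥΔT with Cᵥ = R/(γ−1) = 20.79 J/(mol·K).
ΔU = 2.6 × 20.79 × (1753 − 540) = 65580 J.

W ≈ 65.6 kJ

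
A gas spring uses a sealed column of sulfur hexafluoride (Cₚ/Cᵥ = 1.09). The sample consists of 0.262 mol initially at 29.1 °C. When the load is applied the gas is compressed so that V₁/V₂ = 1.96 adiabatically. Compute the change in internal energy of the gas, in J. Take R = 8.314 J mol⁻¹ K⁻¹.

ΔU ≈ 457 J

For a reversible adiabat TV^(γ−1) is constant, so T₂ = T₁ (V₁/V₂)^(γ−1).
T₁ = 29.1 °C = 302.2 K.
T₂ = 302.2 × 1.96^(0.09) = 321.1 K.
Q = 0, so ΔU = W_on_gas = nCᵥΔT with Cᵥ = R/(γ−1) = 92.38 J/(mol·K).
ΔU = 0.262 × 92.38 × (321.1 − 302.2) = 456.7 J.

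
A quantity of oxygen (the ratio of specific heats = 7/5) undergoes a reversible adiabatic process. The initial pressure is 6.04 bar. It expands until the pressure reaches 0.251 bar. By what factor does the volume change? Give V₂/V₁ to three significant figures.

V₂/V₁ ≈ 9.70

From PV^γ = const, V₂/V₁ = (P₁/P₂)^(1/γ).
V₂/V₁ = (6.04/0.251)^(5/7) = 9.698.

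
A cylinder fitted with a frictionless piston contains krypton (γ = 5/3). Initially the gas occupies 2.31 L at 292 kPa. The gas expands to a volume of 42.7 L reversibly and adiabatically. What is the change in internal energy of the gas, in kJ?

P₂ = P₁(V₁/V₂)^γ = 292×(2.31/42.7)^(5/3) = 2.26 kPa.
For a reversible adiabat, W_by_gas = (P₁V₁ − P₂V₂)/(γ−1).
W_by = (292000×0.00231 − 2260×0.0427) / (2/3) = 867.1 J.
Q = 0 ⇒ ΔU = −W_by = -867.1 J.

ΔU ≈ -0.867 kJ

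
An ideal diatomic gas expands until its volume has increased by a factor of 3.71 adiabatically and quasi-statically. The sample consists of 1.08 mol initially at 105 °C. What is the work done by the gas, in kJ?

Adiabatic: T₁V₁^(γ−1) = T₂V₂^(γ−1) ⇒ T₂ = T₁ (V₁/V₂)^(γ−1).
γ = 7/5 for a diatomic ideal gas, so γ−1 = 2/5.
T₁ = 105 °C = 378.1 K.
T₂ = 378.1 × (1/3.71)^(2/5) = 223.8 K.
Q = 0, so ΔU = W_on_gas = nCᵥΔT with Cᵥ = R/(γ−1) = 20.79 J/(mol·K).
ΔU = 1.08 × 20.79 × (223.8 − 378.1) = -3464 J.
Work done by the gas = −ΔU = 3464 J.

W ≈ 3.46 kJ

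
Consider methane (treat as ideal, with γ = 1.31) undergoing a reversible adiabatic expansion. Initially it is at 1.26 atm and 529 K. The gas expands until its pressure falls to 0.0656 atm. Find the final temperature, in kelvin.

Along an adiabat T P^((1−γ)/γ) is constant, so T₂ = T₁ (P₂/P₁)^((γ−1)/γ).
T₂ = 529 × (0.0656/1.26)^(0.237) = 262.9 K.

T₂ ≈ 263 K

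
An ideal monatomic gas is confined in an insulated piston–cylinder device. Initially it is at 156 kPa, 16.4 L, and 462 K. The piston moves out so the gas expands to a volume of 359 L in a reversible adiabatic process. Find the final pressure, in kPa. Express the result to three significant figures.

P₂ ≈ 0.911 kPa

Since PV^γ is constant along a reversible adiabat, P₂ = P₁ (V₁/V₂)^γ.
γ = 5/3 for a monatomic ideal gas.
P₂ = 156 × (16.4/359)^(5/3) = 0.9107 kPa.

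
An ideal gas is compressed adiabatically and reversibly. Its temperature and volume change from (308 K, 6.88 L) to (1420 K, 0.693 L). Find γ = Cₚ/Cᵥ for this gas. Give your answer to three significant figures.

γ ≈ 1.67

TV^(γ−1) = const ⇒ γ − 1 = ln(T₂/T₁) / ln(V₁/V₂).
γ = 1 + ln(1420/308) / ln(6.88/0.693) = 1.666.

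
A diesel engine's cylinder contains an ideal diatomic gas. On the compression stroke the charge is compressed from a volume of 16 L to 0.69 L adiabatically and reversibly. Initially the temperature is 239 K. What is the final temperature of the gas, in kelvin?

T₂ ≈ 840 K

Adiabatic: T₁V₁^(γ−1) = T₂V₂^(γ−1) ⇒ T₂ = T₁ (V₁/V₂)^(γ−1).
For a diatomic ideal gas γ = 7/5, so γ−1 = 2/5.
T₂ = 239 × (16/0.69)^(2/5) = 840.4 K.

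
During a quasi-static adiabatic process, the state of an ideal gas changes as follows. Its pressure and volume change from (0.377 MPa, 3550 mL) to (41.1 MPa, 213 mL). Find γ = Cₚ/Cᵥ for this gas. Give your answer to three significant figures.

PV^γ = const ⇒ γ = ln(P₂/P₁) / ln(V₁/V₂).
γ = ln(41.1/0.377) / ln(3550/213) = 1.668.

γ ≈ 1.67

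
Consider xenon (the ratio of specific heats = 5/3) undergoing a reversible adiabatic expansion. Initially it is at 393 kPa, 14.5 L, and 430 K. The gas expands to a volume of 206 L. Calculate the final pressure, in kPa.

Adiabatic: P₁V₁^γ = P₂V₂^γ ⇒ P₂ = P₁ (V₁/V₂)^γ.
P₂ = 393 × (14.5/206)^(5/3) = 4.716 kPa.

P₂ ≈ 4.72 kPa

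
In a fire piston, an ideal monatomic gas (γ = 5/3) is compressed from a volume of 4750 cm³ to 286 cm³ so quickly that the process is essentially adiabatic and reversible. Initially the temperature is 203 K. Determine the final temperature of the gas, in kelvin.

Adiabatic: T₁V₁^(γ−1) = T₂V₂^(γ−1) ⇒ T₂ = T₁ (V₁/V₂)^(γ−1).
T₂ = 203 × (4750/286)^(2/3) = 1321 K.

T₂ ≈ 1320 K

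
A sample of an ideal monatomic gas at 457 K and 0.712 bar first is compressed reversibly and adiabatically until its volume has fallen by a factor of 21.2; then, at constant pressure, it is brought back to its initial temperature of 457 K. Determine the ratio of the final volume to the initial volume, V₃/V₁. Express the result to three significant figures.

V₃/V₁ ≈ 0.00616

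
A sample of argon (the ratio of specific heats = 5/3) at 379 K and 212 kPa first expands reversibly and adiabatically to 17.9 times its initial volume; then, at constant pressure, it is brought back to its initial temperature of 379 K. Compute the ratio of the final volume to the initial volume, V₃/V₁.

Adiabatic step: V₂/V₁ = 17.9; T₂ = T₁·(1/17.9)^(2/3) = 55.39 K.
Isobaric step: V₃/V₂ = T₃/T₂ = 379/55.39.
V₃/V₁ = (V₂/V₁)(V₃/V₂) = 17.9 × (379/55.39) = 122.5.

V₃/V₁ ≈ 122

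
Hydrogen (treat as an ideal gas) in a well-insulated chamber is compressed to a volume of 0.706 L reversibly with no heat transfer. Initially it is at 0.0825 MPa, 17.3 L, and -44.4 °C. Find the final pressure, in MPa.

P₂ ≈ 7.27 MPa

Adiabatic: P₁V₁^γ = P₂V₂^γ ⇒ P₂ = P₁ (V₁/V₂)^γ.
γ = 7/5 for a diatomic ideal gas.
P₂ = 0.0825 × (17.3/0.706)^(7/5) = 7.268 MPa.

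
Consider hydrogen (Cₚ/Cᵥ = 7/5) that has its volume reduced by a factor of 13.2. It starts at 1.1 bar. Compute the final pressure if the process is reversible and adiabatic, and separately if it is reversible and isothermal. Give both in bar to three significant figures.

adiabatic: 40.8 bar; isothermal: 14.5 bar

Isothermal: P₂ = P₁(V₁/V₂) = 1.1×13.2 = 14.52 bar.
Adiabatic: P₂ = P₁(V₁/V₂)^γ = 1.1×13.2^(7/5) = 40.76 bar.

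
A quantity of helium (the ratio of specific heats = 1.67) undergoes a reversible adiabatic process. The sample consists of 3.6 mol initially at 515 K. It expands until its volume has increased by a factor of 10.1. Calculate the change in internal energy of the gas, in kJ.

ΔU ≈ -18.1 kJ

Adiabatic: T₁V₁^(γ−1) = T₂V₂^(γ−1) ⇒ T₂ = T₁ (V₁/V₂)^(γ−1).
T₂ = 515 × (1/10.1)^(0.67) = 109.4 K.
Q = 0, so ΔU = W_on_gas = nCᵥΔT with Cᵥ = R/(γ−1) = 12.41 J/(mol·K).
ΔU = 3.6 × 12.41 × (109.4 − 515) = -18120 J.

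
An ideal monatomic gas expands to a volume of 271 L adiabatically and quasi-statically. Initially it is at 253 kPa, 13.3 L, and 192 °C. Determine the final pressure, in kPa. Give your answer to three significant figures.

P₂ ≈ 1.66 kPa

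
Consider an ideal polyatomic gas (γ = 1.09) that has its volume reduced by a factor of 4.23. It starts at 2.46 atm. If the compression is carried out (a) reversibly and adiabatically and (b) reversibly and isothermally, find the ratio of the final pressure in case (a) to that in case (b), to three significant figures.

Isothermal: P_b = P₁(V₁/V₂) = 2.46×4.23.
Adiabatic: P_a = P₁(V₁/V₂)^γ = 2.46×4.23^(1.09).
P_a/P_b = (V₁/V₂)^(γ−1) = 4.23^(0.09) = 1.139.

P_adiabatic / P_isothermal ≈ 1.14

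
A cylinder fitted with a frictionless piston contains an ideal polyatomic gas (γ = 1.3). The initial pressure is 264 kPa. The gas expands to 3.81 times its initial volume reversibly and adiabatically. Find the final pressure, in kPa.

Adiabatic: P₁V₁^γ = P₂V₂^γ ⇒ P₂ = P₁ (V₁/V₂)^γ.
P₂ = 264 × (1/3.81)^(1.3) = 46.39 kPa.

P₂ ≈ 46.4 kPa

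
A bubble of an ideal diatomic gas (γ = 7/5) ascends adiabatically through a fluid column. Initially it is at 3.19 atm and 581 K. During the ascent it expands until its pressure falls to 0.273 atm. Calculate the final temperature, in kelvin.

T₂ ≈ 288 K

Adiabatic: T₂/T₁ = (P₂/P₁)^((γ−1)/γ).
T₂ = 581 × (0.273/3.19)^(2/7) = 287.8 K.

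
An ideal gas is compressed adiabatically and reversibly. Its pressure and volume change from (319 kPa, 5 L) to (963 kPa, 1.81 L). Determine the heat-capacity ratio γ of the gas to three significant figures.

γ ≈ 1.09

PV^γ = const ⇒ γ = ln(P₂/P₁) / ln(V₁/V₂).
γ = ln(963/319) / ln(5/1.81) = 1.087.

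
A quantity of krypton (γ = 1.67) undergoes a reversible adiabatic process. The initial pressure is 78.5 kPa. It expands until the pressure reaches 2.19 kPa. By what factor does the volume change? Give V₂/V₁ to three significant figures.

V₂/V₁ ≈ 8.53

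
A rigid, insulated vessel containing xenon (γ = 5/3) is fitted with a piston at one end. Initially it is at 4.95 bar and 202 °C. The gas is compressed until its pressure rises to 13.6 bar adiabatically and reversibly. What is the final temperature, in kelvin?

T₂ ≈ 712 K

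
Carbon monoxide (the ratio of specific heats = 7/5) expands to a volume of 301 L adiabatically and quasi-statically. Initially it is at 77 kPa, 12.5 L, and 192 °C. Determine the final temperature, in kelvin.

T₂ ≈ 130 K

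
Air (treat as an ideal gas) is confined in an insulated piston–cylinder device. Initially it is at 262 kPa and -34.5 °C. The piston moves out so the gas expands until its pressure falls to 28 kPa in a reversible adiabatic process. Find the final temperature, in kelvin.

Adiabatic: T₂/T₁ = (P₂/P₁)^((γ−1)/γ).
For a diatomic ideal gas γ = 7/5, so (γ−1)/γ = 2/7.
T₁ = -34.5 °C = 238.6 K.
T₂ = 238.6 × (28/262)^(2/7) = 126 K.

T₂ ≈ 126 K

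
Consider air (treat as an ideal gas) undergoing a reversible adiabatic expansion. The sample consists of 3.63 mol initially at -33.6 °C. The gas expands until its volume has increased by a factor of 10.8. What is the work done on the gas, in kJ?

W ≈ -11.1 kJ

Adiabatic: T₁V₁^(γ−1) = T₂V₂^(γ−1) ⇒ T₂ = T₁ (V₁/V₂)^(γ−1).
γ = 7/5 for a diatomic ideal gas, so γ−1 = 2/5.
T₁ = -33.6 °C = 239.5 K.
T₂ = 239.5 × (1/10.8)^(2/5) = 92.48 K.
Q = 0, so ΔU = W_on_gas = nCᵥΔT with Cᵥ = R/(γ−1) = 20.79 J/(mol·K).
ΔU = 3.63 × 20.79 × (92.48 − 239.5) = -11100 J.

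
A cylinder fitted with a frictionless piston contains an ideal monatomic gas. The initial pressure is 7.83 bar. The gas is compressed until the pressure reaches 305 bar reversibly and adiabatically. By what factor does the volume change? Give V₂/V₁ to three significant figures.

V₂/V₁ ≈ 0.111

From PV^γ = const, V₂/V₁ = (P₁/P₂)^(1/γ).
For a monatomic ideal gas γ = 5/3.
V₂/V₁ = (7.83/305)^(3/5) = 0.1111.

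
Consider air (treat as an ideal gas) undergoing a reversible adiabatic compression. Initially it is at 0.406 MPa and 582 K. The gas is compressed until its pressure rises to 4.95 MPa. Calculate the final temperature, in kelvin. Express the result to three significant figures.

T₂ ≈ 1190 K

Along an adiabat T P^((1−γ)/γ) is constant, so T₂ = T₁ (P₂/P₁)^((γ−1)/γ).
For a diatomic ideal gas γ = 7/5, so (γ−1)/γ = 2/7.
T₂ = 582 × (4.95/0.406)^(2/7) = 1189 K.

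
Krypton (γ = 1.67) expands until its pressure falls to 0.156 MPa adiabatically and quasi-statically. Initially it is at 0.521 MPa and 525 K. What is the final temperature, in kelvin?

T₂ ≈ 324 K

Adiabatic: T₂/T₁ = (P₂/P₁)^((γ−1)/γ).
T₂ = 525 × (0.156/0.521)^(0.401) = 323.6 K.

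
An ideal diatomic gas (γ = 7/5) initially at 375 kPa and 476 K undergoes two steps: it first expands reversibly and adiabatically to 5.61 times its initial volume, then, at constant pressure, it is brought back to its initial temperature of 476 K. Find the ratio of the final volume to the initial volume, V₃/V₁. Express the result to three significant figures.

Adiabatic step: V₂/V₁ = 5.61; T₂ = T₁·(1/5.61)^(2/5) = 238.8 K.
Isobaric step: V₃/V₂ = T₃/T₂ = 476/238.8.
V₃/V₁ = (V₂/V₁)(V₃/V₂) = 5.61 × (476/238.8) = 11.18.

V₃/V₁ ≈ 11.2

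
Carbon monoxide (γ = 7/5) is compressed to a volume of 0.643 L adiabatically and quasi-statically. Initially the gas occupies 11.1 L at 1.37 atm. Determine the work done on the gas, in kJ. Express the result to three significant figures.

P₂ = P₁(V₁/V₂)^γ = 1.37×(11.1/0.643)^(7/5) = 73.91 atm.
For a reversible adiabat, W_by_gas = (P₁V₁ − P₂V₂)/(γ−1).
W_by = (138800×0.0111 − 7.488×10^6×0.000643) / (2/5) = -8186 J.
W_on_gas = −W_by = 8186 J.

W ≈ 8.19 kJ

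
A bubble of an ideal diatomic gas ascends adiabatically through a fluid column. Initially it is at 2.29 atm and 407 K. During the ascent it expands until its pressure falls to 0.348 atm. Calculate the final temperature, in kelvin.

Along an adiabat T P^((1−γ)/γ) is constant, so T₂ = T₁ (P₂/P₁)^((γ−1)/γ).
For a diatomic ideal gas γ = 7/5, so (γ−1)/γ = 2/7.
T₂ = 407 × (0.348/2.29)^(2/7) = 237.6 K.

T₂ ≈ 238 K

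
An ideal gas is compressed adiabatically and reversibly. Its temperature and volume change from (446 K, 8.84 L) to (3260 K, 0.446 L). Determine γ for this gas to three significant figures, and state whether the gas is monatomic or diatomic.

γ ≈ 1.67; monatomic

TV^(γ−1) = const ⇒ γ − 1 = ln(T₂/T₁) / ln(V₁/V₂).
γ = 1 + ln(3260/446) / ln(8.84/0.446) = 1.666.
γ ≈ 1.67 is close to 5/3, so the gas is monatomic.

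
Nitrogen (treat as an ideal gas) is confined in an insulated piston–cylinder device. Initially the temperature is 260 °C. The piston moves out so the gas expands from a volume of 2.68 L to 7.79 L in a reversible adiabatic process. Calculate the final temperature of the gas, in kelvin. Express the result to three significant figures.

T₂ ≈ 348 K

Adiabatic: T₁V₁^(γ−1) = T₂V₂^(γ−1) ⇒ T₂ = T₁ (V₁/V₂)^(γ−1).
For a diatomic ideal gas γ = 7/5, so γ−1 = 2/5.
T₁ = 260 °C = 533.1 K.
T₂ = 533.1 × (2.68/7.79)^(2/5) = 347.9 K.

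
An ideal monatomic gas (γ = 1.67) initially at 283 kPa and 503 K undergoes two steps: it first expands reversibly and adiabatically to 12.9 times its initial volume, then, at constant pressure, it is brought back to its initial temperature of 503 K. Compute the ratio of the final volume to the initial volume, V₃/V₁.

V₃/V₁ ≈ 71.6

Adiabatic step: V₂/V₁ = 12.9; T₂ = T₁·(1/12.9)^(0.67) = 90.67 K.
Isobaric step: V₃/V₂ = T₃/T₂ = 503/90.67.
V₃/V₁ = (V₂/V₁)(V₃/V₂) = 12.9 × (503/90.67) = 71.56.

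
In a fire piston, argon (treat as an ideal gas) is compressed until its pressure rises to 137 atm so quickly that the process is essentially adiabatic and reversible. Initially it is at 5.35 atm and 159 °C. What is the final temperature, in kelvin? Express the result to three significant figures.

Along an adiabat T P^((1−γ)/γ) is constant, so T₂ = T₁ (P₂/P₁)^((γ−1)/γ).
For a monatomic ideal gas γ = 5/3, so (γ−1)/γ = 2/5.
T₁ = 159 °C = 432.1 K.
T₂ = 432.1 × (137/5.35)^(2/5) = 1581 K.

T₂ ≈ 1580 K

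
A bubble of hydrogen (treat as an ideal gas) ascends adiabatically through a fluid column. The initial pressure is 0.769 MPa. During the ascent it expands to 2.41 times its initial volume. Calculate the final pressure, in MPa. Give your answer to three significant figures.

P₂ ≈ 0.224 MPa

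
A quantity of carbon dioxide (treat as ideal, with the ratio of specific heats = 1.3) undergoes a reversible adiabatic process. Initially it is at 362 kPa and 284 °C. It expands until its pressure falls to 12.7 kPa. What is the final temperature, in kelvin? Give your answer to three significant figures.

Adiabatic: T₂/T₁ = (P₂/P₁)^((γ−1)/γ).
T₁ = 284 °C = 557.1 K.
T₂ = 557.1 × (12.7/362)^(0.231) = 257.2 K.

T₂ ≈ 257 K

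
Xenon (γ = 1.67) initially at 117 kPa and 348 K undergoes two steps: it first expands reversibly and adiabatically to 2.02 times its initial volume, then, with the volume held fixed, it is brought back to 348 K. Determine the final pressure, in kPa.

P₃ ≈ 57.9 kPa

Adiabatic step (PV^γ = const): P₂ = 117×(1/2.02)^(1.67) = 36.16 kPa; T₂ = 348×(1/2.02)^(0.67) = 217.3 K.
Isochoric: P₃ = P₂(T₃/T₂) = 36.16 × (348/217.3) = 57.92 kPa.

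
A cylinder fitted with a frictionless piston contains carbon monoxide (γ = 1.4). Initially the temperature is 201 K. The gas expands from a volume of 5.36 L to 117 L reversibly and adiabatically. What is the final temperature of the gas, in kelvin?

T₂ ≈ 58.6 K

Adiabatic: T₁V₁^(γ−1) = T₂V₂^(γ−1) ⇒ T₂ = T₁ (V₁/V₂)^(γ−1).
T₂ = 201 × (5.36/117)^(0.4) = 58.56 K.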